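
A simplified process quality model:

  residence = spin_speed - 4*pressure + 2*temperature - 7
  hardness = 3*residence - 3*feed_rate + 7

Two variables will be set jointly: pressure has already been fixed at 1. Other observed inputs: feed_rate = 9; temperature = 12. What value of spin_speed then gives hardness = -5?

spin_speed = -8

With pressure held at 1:
Substituting into the residence equation gives residence = spin_speed + 13.
So hardness = 3*spin_speed + 19.
Solve 3*spin_speed + 19 = -5: spin_speed = (-5 - 19) / 3 = -8.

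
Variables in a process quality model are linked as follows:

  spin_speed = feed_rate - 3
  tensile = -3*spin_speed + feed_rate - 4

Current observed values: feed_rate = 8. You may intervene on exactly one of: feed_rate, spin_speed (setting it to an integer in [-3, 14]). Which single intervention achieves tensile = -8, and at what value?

set spin_speed = 4

Intervening on feed_rate: tensile = -2*feed_rate + 5. Reaching -8 requires feed_rate = 13/2, not an integer.
Intervening on spin_speed: with other inputs at their observed values, tensile = -3*spin_speed + 4. Solving for -8 gives spin_speed = 4, within [-3, 14].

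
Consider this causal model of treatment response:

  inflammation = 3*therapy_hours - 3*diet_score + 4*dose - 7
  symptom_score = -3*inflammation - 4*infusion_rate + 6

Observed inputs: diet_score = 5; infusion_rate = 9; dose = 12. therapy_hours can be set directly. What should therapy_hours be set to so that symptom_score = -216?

therapy_hours = 12

Substituting into the inflammation equation gives inflammation = 3*therapy_hours + 26.
This gives symptom_score = -9*therapy_hours - 108.
Solve -9*therapy_hours - 108 = -216: therapy_hours = (-216 + 108) / -9 = 12.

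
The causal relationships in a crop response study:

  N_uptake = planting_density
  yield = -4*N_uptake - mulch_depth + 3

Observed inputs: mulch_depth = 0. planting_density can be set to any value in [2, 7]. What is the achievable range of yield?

-25 to -5

Substituting into the yield equation gives yield = -4*planting_density + 3.
Linear in planting_density, so extremes are at the endpoints: planting_density = 2 gives yield = -5; planting_density = 7 gives yield = -25.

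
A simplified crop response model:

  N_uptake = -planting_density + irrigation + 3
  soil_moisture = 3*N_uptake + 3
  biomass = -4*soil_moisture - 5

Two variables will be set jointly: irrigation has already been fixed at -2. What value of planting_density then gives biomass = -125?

With irrigation held at -2:
Substituting into the N_uptake equation gives N_uptake = -planting_density + 1.
So soil_moisture = -3*planting_density + 6.
Substituting into the biomass equation gives biomass = 12*planting_density - 29.
Solve 12*planting_density - 29 = -125: planting_density = (-125 + 29) / 12 = -8.

planting_density = -8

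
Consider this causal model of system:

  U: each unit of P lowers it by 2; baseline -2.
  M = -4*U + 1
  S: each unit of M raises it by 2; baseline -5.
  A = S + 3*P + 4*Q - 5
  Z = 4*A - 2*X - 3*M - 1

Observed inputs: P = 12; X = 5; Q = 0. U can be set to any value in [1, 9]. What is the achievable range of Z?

-82 to 78

Intervening on U fixes its value directly, overriding its dependence on P.
Substituting into the S equation gives S = -8*U - 3.
A becomes -8*U + 28.
Substituting into the Z equation gives Z = -20*U + 98.
Linear in U, so extremes are at the endpoints: U = 1 gives Z = 78; U = 9 gives Z = -82.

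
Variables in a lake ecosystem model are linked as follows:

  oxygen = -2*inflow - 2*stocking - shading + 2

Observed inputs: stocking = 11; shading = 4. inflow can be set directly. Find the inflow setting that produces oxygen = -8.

inflow = -8

Substituting into the oxygen equation gives oxygen = -2*inflow - 24.
Solve -2*inflow - 24 = -8: inflow = (-8 + 24) / -2 = -8.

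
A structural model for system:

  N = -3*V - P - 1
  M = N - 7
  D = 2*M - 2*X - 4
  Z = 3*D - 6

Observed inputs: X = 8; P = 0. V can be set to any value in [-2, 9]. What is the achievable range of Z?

-276 to -78

Substituting into the N equation gives N = -3*V - 1.
Substituting into the M equation gives M = -3*V - 8.
Substituting into the D equation gives D = -6*V - 36.
Z becomes -18*V - 114.
Linear in V, so extremes are at the endpoints: V = -2 gives Z = -78; V = 9 gives Z = -276.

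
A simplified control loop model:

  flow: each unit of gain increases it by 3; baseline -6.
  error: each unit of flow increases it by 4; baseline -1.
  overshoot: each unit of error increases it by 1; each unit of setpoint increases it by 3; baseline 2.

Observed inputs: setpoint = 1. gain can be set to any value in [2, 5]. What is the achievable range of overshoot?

Substituting into the error equation gives error = 12*gain - 25.
Substituting into the overshoot equation gives overshoot = 12*gain - 20.
Linear in gain, so extremes are at the endpoints: gain = 2 gives overshoot = 4; gain = 5 gives overshoot = 40.

4 to 40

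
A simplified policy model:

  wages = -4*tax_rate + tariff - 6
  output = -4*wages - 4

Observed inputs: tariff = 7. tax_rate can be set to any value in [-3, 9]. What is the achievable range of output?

Substituting into the wages equation gives wages = -4*tax_rate + 1.
output becomes 16*tax_rate - 8.
Linear in tax_rate, so extremes are at the endpoints: tax_rate = -3 gives output = -56; tax_rate = 9 gives output = 136.

-56 to 136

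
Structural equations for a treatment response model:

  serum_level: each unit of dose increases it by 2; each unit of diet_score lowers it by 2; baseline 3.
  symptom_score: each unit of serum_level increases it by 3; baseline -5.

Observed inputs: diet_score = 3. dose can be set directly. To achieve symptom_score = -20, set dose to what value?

Substituting into the serum_level equation gives serum_level = 2*dose - 3.
Substituting into the symptom_score equation gives symptom_score = 6*dose - 14.
Solve 6*dose - 14 = -20: dose = (-20 + 14) / 6 = -1.

dose = -1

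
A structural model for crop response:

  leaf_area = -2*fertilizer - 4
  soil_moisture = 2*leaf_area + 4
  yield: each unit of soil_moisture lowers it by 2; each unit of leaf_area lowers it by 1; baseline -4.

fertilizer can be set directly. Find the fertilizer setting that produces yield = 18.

fertilizer = 1

Substituting into the soil_moisture equation gives soil_moisture = -4*fertilizer - 4.
Substituting into the yield equation gives yield = 10*fertilizer + 8.
Solve 10*fertilizer + 8 = 18: fertilizer = (18 - 8) / 10 = 1.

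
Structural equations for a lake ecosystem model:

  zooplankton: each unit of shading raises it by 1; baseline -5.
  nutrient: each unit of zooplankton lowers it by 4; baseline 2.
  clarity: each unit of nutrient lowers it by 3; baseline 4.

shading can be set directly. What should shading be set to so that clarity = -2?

shading = 5

Substituting into the nutrient equation gives nutrient = -4*shading + 22.
Substituting into the clarity equation gives clarity = 12*shading - 62.
Solve 12*shading - 62 = -2: shading = (-2 + 62) / 12 = 5.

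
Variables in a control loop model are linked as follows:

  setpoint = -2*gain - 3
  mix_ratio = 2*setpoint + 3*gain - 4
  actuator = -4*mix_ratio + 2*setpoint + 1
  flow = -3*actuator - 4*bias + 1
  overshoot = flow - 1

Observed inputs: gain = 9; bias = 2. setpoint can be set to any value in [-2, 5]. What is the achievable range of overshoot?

Intervening on setpoint fixes its value directly, overriding its dependence on gain.
Substituting into the mix_ratio equation gives mix_ratio = 2*setpoint + 23.
Substituting into the actuator equation gives actuator = -6*setpoint - 91.
Substituting into the flow equation gives flow = 18*setpoint + 266.
overshoot becomes 18*setpoint + 265.
Linear in setpoint, so extremes are at the endpoints: setpoint = -2 gives overshoot = 229; setpoint = 5 gives overshoot = 355.

229 to 355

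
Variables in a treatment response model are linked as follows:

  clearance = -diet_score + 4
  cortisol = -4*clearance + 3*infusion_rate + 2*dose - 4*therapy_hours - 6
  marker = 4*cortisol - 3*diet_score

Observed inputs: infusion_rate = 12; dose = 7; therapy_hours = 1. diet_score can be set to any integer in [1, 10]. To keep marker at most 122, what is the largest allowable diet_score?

diet_score = 2

Substituting into the cortisol equation gives cortisol = 4*diet_score + 24.
Substituting into the marker equation gives marker = 13*diet_score + 96.
Require 13*diet_score + 96 ≤ 122, so diet_score ≤ 2.
The largest integer in [1, 10] satisfying this is 2.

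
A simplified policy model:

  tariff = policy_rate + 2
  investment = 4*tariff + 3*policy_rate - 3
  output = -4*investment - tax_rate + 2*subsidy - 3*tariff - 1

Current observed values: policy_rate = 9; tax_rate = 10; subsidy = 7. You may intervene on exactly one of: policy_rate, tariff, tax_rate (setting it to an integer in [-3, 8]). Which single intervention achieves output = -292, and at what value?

Intervening on policy_rate: output = -31*policy_rate - 23. Reaching -292 requires policy_rate = 269/31, not an integer.
Intervening on tariff: output = -19*tariff - 93. Reaching -292 requires tariff = 199/19, not an integer.
Intervening on tax_rate: with other inputs at their observed values, output = -tax_rate - 292. Solving for -292 gives tax_rate = 0, within [-3, 8].

set tax_rate = 0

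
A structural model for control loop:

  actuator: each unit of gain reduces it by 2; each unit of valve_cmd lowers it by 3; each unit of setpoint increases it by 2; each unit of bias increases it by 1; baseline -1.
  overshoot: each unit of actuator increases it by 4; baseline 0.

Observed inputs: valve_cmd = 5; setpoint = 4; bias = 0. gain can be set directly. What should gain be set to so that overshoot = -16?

Substituting into the actuator equation gives actuator = -2*gain - 8.
Substituting into the overshoot equation gives overshoot = -8*gain - 32.
Solve -8*gain - 32 = -16: gain = (-16 + 32) / -8 = -2.

gain = -2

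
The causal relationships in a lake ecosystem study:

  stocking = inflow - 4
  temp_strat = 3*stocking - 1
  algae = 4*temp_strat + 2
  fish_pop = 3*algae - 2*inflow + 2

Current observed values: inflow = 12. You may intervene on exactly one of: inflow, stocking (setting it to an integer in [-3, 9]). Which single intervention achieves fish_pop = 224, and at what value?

set stocking = 7

Intervening on inflow: fish_pop = 34*inflow - 148. Reaching 224 requires inflow = 186/17, not an integer.
Intervening on stocking: with other inputs at their observed values, fish_pop = 36*stocking - 28. Solving for 224 gives stocking = 7, within [-3, 9].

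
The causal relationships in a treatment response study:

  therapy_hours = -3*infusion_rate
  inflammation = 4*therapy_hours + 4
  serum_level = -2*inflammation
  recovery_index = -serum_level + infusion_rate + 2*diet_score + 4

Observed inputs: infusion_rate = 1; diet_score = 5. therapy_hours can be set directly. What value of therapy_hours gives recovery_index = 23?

Intervening on therapy_hours fixes its value directly, overriding its dependence on infusion_rate.
Substituting into the serum_level equation gives serum_level = -8*therapy_hours - 8.
recovery_index becomes 8*therapy_hours + 23.
Solve 8*therapy_hours + 23 = 23: therapy_hours = (23 - 23) / 8 = 0.

therapy_hours = 0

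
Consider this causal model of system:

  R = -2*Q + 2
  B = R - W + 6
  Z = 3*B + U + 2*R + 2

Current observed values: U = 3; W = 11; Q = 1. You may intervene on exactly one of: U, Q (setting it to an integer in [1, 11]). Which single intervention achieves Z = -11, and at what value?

set U = 2

Intervening on U: with other inputs at their observed values, Z = U - 13. Solving for -11 gives U = 2, within [1, 11].
Intervening on Q: Z = -10*Q. Reaching -11 requires Q = 11/10, not an integer.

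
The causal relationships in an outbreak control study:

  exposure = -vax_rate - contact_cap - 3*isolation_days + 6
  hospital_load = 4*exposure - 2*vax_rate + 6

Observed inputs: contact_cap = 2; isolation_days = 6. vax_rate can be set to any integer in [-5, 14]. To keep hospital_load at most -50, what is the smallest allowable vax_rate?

vax_rate = 0

Substituting into the exposure equation gives exposure = -vax_rate - 14.
This gives hospital_load = -6*vax_rate - 50.
Require -6*vax_rate - 50 ≤ -50, so vax_rate ≥ 0.
The smallest integer in [-5, 14] satisfying this is 0.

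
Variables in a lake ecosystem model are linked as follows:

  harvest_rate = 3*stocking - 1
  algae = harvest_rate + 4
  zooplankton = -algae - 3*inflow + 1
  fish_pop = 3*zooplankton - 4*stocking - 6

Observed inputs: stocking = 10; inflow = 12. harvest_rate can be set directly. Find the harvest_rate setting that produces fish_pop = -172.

Intervening on harvest_rate fixes its value directly, overriding its dependence on stocking.
Substituting into the zooplankton equation gives zooplankton = -harvest_rate - 39.
Substituting into the fish_pop equation gives fish_pop = -3*harvest_rate - 163.
Solve -3*harvest_rate - 163 = -172: harvest_rate = (-172 + 163) / -3 = 3.

harvest_rate = 3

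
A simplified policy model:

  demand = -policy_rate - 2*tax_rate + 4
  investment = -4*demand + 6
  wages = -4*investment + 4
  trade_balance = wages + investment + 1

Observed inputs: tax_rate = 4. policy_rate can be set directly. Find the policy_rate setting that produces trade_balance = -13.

policy_rate = -4

Substituting into the demand equation gives demand = -policy_rate - 4.
Substituting into the investment equation gives investment = 4*policy_rate + 22.
Substituting into the wages equation gives wages = -16*policy_rate - 84.
Substituting into the trade_balance equation gives trade_balance = -12*policy_rate - 61.
Solve -12*policy_rate - 61 = -13: policy_rate = (-13 + 61) / -12 = -4.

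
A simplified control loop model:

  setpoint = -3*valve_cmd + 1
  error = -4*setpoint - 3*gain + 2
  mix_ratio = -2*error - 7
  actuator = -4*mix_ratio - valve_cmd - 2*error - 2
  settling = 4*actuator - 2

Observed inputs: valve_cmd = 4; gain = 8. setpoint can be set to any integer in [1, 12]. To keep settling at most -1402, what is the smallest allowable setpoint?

Intervening on setpoint fixes its value directly, overriding its dependence on valve_cmd.
Substituting into the error equation gives error = -4*setpoint - 22.
Substituting into the mix_ratio equation gives mix_ratio = 8*setpoint + 37.
Substituting into the actuator equation gives actuator = -24*setpoint - 110.
This gives settling = -96*setpoint - 442.
Require -96*setpoint - 442 ≤ -1402, so setpoint ≥ 10.
The smallest integer in [1, 12] satisfying this is 10.

setpoint = 10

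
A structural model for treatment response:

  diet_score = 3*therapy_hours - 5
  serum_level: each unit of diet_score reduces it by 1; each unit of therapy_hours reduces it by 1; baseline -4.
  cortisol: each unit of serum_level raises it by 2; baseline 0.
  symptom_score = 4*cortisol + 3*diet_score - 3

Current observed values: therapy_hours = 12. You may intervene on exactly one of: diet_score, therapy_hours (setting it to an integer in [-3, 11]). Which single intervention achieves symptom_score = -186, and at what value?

Intervening on diet_score: with other inputs at their observed values, symptom_score = -5*diet_score - 131. Solving for -186 gives diet_score = 11, within [-3, 11].
Intervening on therapy_hours: symptom_score = -23*therapy_hours - 10. Reaching -186 requires therapy_hours = 176/23, not an integer.

set diet_score = 11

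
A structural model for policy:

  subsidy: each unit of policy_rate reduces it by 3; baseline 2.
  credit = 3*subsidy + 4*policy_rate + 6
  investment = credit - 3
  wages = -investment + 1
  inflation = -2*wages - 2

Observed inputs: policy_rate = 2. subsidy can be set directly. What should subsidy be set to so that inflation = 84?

subsidy = 11

Intervening on subsidy fixes its value directly, overriding its dependence on policy_rate.
Substituting into the credit equation gives credit = 3*subsidy + 14.
So investment = 3*subsidy + 11.
Substituting into the wages equation gives wages = -3*subsidy - 10.
This gives inflation = 6*subsidy + 18.
Solve 6*subsidy + 18 = 84: subsidy = (84 - 18) / 6 = 11.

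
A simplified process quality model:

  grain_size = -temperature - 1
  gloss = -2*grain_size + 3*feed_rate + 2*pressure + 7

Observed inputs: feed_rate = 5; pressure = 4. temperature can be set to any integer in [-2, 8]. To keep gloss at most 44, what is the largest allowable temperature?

temperature = 6

Substituting into the gloss equation gives gloss = 2*temperature + 32.
Require 2*temperature + 32 ≤ 44, so temperature ≤ 6.
The largest integer in [-2, 8] satisfying this is 6.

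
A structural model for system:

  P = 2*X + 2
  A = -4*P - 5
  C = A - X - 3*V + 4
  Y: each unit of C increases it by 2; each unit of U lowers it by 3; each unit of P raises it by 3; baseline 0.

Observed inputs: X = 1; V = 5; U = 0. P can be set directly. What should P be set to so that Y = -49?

Intervening on P fixes its value directly, overriding its dependence on X.
Substituting into the C equation gives C = -4*P - 17.
So Y = -5*P - 34.
Solve -5*P - 34 = -49: P = (-49 + 34) / -5 = 3.

P = 3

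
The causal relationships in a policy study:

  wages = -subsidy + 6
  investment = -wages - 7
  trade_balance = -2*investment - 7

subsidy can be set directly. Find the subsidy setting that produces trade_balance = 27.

subsidy = -4

Substituting into the investment equation gives investment = subsidy - 13.
Substituting into the trade_balance equation gives trade_balance = -2*subsidy + 19.
Solve -2*subsidy + 19 = 27: subsidy = (27 - 19) / -2 = -4.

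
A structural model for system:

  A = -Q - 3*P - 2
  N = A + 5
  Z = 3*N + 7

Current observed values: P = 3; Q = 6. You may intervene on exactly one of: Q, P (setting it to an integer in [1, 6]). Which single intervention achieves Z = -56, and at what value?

Intervening on Q: Z = -3*Q - 11. Reaching -56 requires Q = 15, outside [1, 6].
Intervening on P: with other inputs at their observed values, Z = -9*P - 2. Solving for -56 gives P = 6, within [1, 6].

set P = 6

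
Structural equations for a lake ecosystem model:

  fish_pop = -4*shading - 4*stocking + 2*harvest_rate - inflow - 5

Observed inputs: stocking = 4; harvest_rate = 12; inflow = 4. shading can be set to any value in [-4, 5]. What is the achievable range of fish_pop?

Substituting into the fish_pop equation gives fish_pop = -4*shading - 1.
Linear in shading, so extremes are at the endpoints: shading = -4 gives fish_pop = 15; shading = 5 gives fish_pop = -21.

-21 to 15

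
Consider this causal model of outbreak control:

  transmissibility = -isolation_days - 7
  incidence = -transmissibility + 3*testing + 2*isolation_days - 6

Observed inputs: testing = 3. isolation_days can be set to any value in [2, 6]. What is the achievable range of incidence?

Substituting into the incidence equation gives incidence = 3*isolation_days + 10.
Linear in isolation_days, so extremes are at the endpoints: isolation_days = 2 gives incidence = 16; isolation_days = 6 gives incidence = 28.

16 to 28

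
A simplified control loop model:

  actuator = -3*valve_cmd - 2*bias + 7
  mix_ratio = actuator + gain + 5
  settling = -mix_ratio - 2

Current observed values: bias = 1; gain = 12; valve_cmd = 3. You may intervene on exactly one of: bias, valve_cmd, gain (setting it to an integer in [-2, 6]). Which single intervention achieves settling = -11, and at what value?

set bias = 3

Intervening on bias: with other inputs at their observed values, settling = 2*bias - 17. Solving for -11 gives bias = 3, within [-2, 6].
Intervening on valve_cmd: settling = 3*valve_cmd - 24. Reaching -11 requires valve_cmd = 13/3, not an integer.
Intervening on gain: settling = -gain - 3. Reaching -11 requires gain = 8, outside [-2, 6].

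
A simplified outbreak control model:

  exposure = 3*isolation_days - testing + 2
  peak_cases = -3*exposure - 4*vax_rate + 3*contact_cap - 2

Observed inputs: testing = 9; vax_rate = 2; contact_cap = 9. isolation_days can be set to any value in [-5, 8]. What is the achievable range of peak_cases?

-34 to 83

Substituting into the exposure equation gives exposure = 3*isolation_days - 7.
peak_cases becomes -9*isolation_days + 38.
Linear in isolation_days, so extremes are at the endpoints: isolation_days = -5 gives peak_cases = 83; isolation_days = 8 gives peak_cases = -34.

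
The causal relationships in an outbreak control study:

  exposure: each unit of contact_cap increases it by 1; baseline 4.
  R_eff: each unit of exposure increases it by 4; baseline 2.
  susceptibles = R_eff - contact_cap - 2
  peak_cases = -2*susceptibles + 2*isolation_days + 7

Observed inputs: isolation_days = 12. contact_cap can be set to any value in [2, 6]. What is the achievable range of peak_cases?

Substituting into the R_eff equation gives R_eff = 4*contact_cap + 18.
This gives susceptibles = 3*contact_cap + 16.
So peak_cases = -6*contact_cap - 1.
Linear in contact_cap, so extremes are at the endpoints: contact_cap = 2 gives peak_cases = -13; contact_cap = 6 gives peak_cases = -37.

-37 to -13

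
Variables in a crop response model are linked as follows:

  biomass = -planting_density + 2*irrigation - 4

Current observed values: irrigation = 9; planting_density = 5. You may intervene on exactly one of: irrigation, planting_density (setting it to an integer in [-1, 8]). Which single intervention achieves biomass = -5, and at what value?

Intervening on irrigation: with other inputs at their observed values, biomass = 2*irrigation - 9. Solving for -5 gives irrigation = 2, within [-1, 8].
Intervening on planting_density: biomass = -planting_density + 14. Reaching -5 requires planting_density = 19, outside [-1, 8].

set irrigation = 2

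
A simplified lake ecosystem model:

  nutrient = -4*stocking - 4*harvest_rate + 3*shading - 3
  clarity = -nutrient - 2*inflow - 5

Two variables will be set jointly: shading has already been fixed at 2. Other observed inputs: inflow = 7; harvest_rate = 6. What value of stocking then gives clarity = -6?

With shading held at 2:
Substituting into the nutrient equation gives nutrient = -4*stocking - 21.
Substituting into the clarity equation gives clarity = 4*stocking + 2.
Solve 4*stocking + 2 = -6: stocking = (-6 - 2) / 4 = -2.

stocking = -2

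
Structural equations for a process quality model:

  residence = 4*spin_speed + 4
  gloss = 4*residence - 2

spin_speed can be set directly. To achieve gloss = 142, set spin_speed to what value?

spin_speed = 8

Substituting into the gloss equation gives gloss = 16*spin_speed + 14.
Solve 16*spin_speed + 14 = 142: spin_speed = (142 - 14) / 16 = 8.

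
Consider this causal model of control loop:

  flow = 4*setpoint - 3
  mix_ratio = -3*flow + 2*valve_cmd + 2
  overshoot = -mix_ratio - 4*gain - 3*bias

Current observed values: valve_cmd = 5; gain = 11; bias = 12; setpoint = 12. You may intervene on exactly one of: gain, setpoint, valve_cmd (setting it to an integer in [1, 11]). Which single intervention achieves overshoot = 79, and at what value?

set gain = 2

Intervening on gain: with other inputs at their observed values, overshoot = -4*gain + 87. Solving for 79 gives gain = 2, within [1, 11].
Intervening on setpoint: overshoot = 12*setpoint - 101. Reaching 79 requires setpoint = 15, outside [1, 11].
Intervening on valve_cmd: overshoot = -2*valve_cmd + 53. Reaching 79 requires valve_cmd = -13, outside [1, 11].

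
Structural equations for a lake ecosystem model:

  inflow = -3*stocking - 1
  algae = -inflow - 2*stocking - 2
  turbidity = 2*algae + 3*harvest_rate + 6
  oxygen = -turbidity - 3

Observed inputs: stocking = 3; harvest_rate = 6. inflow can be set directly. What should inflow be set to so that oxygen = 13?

Intervening on inflow fixes its value directly, overriding its dependence on stocking.
Substituting into the algae equation gives algae = -inflow - 8.
Substituting into the turbidity equation gives turbidity = -2*inflow + 8.
Substituting into the oxygen equation gives oxygen = 2*inflow - 11.
Solve 2*inflow - 11 = 13: inflow = (13 + 11) / 2 = 12.

inflow = 12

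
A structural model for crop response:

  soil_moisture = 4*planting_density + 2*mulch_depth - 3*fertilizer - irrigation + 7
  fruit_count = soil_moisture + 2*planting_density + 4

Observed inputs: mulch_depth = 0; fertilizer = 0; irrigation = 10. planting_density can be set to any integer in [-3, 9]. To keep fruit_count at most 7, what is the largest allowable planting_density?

planting_density = 1

Substituting into the soil_moisture equation gives soil_moisture = 4*planting_density - 3.
Substituting into the fruit_count equation gives fruit_count = 6*planting_density + 1.
Require 6*planting_density + 1 ≤ 7, so planting_density ≤ 1.
The largest integer in [-3, 9] satisfying this is 1.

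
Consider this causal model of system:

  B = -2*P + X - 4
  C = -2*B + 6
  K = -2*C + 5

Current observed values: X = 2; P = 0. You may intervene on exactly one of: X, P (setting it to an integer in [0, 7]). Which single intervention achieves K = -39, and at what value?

Intervening on X: K = 4*X - 23. Reaching -39 requires X = -4, outside [0, 7].
Intervening on P: with other inputs at their observed values, K = -8*P - 15. Solving for -39 gives P = 3, within [0, 7].

set P = 3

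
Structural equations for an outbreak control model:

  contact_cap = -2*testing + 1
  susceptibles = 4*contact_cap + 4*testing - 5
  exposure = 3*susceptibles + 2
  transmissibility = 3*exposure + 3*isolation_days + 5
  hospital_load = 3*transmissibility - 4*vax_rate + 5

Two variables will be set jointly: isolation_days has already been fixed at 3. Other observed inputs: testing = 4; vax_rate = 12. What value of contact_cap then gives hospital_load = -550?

contact_cap = -8

With isolation_days held at 3:
Intervening on contact_cap fixes its value directly, overriding its dependence on testing.
Substituting into the susceptibles equation gives susceptibles = 4*contact_cap + 11.
exposure becomes 12*contact_cap + 35.
Substituting into the transmissibility equation gives transmissibility = 36*contact_cap + 119.
This gives hospital_load = 108*contact_cap + 314.
Solve 108*contact_cap + 314 = -550: contact_cap = (-550 - 314) / 108 = -8.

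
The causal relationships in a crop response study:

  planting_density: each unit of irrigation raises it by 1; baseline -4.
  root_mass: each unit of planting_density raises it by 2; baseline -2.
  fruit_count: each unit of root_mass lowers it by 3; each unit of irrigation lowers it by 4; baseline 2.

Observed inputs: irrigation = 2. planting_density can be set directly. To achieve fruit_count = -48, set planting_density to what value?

planting_density = 8

Intervening on planting_density fixes its value directly, overriding its dependence on irrigation.
Substituting into the fruit_count equation gives fruit_count = -6*planting_density.
Solve -6*planting_density = -48: planting_density = -48 / -6 = 8.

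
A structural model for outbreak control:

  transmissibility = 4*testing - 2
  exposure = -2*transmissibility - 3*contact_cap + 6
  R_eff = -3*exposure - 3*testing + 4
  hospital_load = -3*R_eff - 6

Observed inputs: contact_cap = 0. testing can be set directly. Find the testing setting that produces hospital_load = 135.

Substituting into the exposure equation gives exposure = -8*testing + 10.
Substituting into the R_eff equation gives R_eff = 21*testing - 26.
Substituting into the hospital_load equation gives hospital_load = -63*testing + 72.
Solve -63*testing + 72 = 135: testing = (135 - 72) / -63 = -1.

testing = -1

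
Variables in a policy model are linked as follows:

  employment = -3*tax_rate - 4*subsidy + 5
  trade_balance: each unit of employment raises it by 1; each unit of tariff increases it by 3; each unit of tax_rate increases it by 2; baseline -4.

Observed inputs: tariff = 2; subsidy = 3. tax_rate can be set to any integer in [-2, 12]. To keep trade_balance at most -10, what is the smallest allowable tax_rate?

tax_rate = 5

Substituting into the employment equation gives employment = -3*tax_rate - 7.
Substituting into the trade_balance equation gives trade_balance = -tax_rate - 5.
Require -tax_rate - 5 ≤ -10, so tax_rate ≥ 5.
The smallest integer in [-2, 12] satisfying this is 5.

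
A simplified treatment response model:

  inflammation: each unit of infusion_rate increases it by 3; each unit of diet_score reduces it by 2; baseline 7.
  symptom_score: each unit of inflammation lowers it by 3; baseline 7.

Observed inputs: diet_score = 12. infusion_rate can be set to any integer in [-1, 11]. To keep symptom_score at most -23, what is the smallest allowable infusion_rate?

infusion_rate = 9

Substituting into the inflammation equation gives inflammation = 3*infusion_rate - 17.
symptom_score becomes -9*infusion_rate + 58.
Require -9*infusion_rate + 58 ≤ -23, so infusion_rate ≥ 9.
The smallest integer in [-1, 11] satisfying this is 9.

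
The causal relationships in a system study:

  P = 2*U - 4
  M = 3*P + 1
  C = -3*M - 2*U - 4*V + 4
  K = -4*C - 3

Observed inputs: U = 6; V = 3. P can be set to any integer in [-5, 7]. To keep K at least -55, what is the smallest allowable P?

Intervening on P fixes its value directly, overriding its dependence on U.
Substituting into the C equation gives C = -9*P - 23.
K becomes 36*P + 89.
Require 36*P + 89 ≥ -55, so P ≥ -4.
The smallest integer in [-5, 7] satisfying this is -4.

P = -4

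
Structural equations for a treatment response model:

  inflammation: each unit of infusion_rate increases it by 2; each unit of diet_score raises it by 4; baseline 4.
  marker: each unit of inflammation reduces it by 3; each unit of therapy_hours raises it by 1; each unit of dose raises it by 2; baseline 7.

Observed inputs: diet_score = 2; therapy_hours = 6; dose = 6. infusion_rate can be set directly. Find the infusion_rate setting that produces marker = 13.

infusion_rate = -4

Substituting into the inflammation equation gives inflammation = 2*infusion_rate + 12.
Substituting into the marker equation gives marker = -6*infusion_rate - 11.
Solve -6*infusion_rate - 11 = 13: infusion_rate = (13 + 11) / -6 = -4.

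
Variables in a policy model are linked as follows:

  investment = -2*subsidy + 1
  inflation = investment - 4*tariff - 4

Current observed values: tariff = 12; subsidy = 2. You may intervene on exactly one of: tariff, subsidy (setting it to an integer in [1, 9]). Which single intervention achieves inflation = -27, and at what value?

Intervening on tariff: with other inputs at their observed values, inflation = -4*tariff - 7. Solving for -27 gives tariff = 5, within [1, 9].
Intervening on subsidy: inflation = -2*subsidy - 51. Reaching -27 requires subsidy = -12, outside [1, 9].

set tariff = 5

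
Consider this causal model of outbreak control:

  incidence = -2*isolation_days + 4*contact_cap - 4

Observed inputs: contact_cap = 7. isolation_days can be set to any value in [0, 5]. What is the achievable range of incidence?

Substituting into the incidence equation gives incidence = -2*isolation_days + 24.
Linear in isolation_days, so extremes are at the endpoints: isolation_days = 0 gives incidence = 24; isolation_days = 5 gives incidence = 14.

14 to 24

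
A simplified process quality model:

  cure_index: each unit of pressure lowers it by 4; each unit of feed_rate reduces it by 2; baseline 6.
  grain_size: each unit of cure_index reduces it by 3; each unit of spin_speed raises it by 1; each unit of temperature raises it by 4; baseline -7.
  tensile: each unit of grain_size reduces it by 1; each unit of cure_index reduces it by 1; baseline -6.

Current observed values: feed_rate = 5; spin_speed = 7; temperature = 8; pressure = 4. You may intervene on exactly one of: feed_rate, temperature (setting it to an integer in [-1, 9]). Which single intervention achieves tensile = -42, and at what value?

Intervening on feed_rate: tensile = -4*feed_rate - 58. Reaching -42 requires feed_rate = -4, outside [-1, 9].
Intervening on temperature: with other inputs at their observed values, tensile = -4*temperature - 46. Solving for -42 gives temperature = -1, within [-1, 9].

set temperature = -1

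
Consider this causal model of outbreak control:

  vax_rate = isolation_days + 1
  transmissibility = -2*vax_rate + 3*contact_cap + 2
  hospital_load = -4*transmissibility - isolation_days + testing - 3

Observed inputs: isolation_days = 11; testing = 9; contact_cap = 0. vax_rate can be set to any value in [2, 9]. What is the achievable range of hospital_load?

Intervening on vax_rate fixes its value directly, overriding its dependence on isolation_days.
Substituting into the transmissibility equation gives transmissibility = -2*vax_rate + 2.
This gives hospital_load = 8*vax_rate - 13.
Linear in vax_rate, so extremes are at the endpoints: vax_rate = 2 gives hospital_load = 3; vax_rate = 9 gives hospital_load = 59.

3 to 59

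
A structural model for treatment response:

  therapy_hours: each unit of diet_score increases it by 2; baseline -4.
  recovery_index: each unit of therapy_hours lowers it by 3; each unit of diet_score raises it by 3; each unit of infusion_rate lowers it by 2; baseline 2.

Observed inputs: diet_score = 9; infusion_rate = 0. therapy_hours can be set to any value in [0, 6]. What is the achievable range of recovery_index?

11 to 29

Intervening on therapy_hours fixes its value directly, overriding its dependence on diet_score.
Substituting into the recovery_index equation gives recovery_index = -3*therapy_hours + 29.
Linear in therapy_hours, so extremes are at the endpoints: therapy_hours = 0 gives recovery_index = 29; therapy_hours = 6 gives recovery_index = 11.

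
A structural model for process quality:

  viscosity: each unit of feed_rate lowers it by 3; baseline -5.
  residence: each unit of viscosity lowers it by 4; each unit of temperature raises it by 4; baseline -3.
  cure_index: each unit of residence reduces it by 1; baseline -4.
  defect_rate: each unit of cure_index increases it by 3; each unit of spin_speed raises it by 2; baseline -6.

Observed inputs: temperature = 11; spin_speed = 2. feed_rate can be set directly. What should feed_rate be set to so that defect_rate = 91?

Substituting into the residence equation gives residence = 12*feed_rate + 61.
Substituting into the cure_index equation gives cure_index = -12*feed_rate - 65.
defect_rate becomes -36*feed_rate - 197.
Solve -36*feed_rate - 197 = 91: feed_rate = (91 + 197) / -36 = -8.

feed_rate = -8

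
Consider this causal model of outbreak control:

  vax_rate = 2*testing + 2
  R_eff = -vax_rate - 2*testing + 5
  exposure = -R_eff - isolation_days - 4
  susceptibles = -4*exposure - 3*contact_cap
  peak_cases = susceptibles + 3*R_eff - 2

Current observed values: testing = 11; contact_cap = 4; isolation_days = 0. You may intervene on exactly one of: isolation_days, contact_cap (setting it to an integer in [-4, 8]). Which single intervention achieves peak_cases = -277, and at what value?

set isolation_days = 2

Intervening on isolation_days: with other inputs at their observed values, peak_cases = 4*isolation_days - 285. Solving for -277 gives isolation_days = 2, within [-4, 8].
Intervening on contact_cap: peak_cases = -3*contact_cap - 273. Reaching -277 requires contact_cap = 4/3, not an integer.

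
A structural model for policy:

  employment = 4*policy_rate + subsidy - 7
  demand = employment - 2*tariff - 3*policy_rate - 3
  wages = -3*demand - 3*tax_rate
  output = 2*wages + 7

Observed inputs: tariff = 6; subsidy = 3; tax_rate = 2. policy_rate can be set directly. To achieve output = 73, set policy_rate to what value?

policy_rate = 6

Substituting into the employment equation gives employment = 4*policy_rate - 4.
So demand = policy_rate - 19.
Substituting into the wages equation gives wages = -3*policy_rate + 51.
So output = -6*policy_rate + 109.
Solve -6*policy_rate + 109 = 73: policy_rate = (73 - 109) / -6 = 6.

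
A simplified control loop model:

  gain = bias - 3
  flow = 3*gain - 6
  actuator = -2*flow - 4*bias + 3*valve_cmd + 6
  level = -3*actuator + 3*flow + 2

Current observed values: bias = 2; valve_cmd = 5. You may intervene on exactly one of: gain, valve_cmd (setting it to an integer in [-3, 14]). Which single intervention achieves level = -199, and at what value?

set valve_cmd = 14

Intervening on gain: level = 27*gain - 91. Reaching -199 requires gain = -4, outside [-3, 14].
Intervening on valve_cmd: with other inputs at their observed values, level = -9*valve_cmd - 73. Solving for -199 gives valve_cmd = 14, within [-3, 14].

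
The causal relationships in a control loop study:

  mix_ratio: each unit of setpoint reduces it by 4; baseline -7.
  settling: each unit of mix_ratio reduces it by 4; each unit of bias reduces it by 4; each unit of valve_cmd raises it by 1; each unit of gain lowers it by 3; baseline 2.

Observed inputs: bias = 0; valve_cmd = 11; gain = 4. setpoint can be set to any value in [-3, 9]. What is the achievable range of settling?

-19 to 173

Substituting into the settling equation gives settling = 16*setpoint + 29.
Linear in setpoint, so extremes are at the endpoints: setpoint = -3 gives settling = -19; setpoint = 9 gives settling = 173.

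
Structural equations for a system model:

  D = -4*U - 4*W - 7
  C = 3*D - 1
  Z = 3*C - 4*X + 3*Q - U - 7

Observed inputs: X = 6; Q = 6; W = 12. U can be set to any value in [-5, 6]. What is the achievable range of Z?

Substituting into the D equation gives D = -4*U - 55.
C becomes -12*U - 166.
Z becomes -37*U - 511.
Linear in U, so extremes are at the endpoints: U = -5 gives Z = -326; U = 6 gives Z = -733.

-733 to -326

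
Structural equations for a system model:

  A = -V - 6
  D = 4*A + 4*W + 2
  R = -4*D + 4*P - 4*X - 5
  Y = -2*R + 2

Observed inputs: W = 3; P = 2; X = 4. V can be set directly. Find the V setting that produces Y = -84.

V = 1

Substituting into the D equation gives D = -4*V - 10.
So R = 16*V + 27.
This gives Y = -32*V - 52.
Solve -32*V - 52 = -84: V = (-84 + 52) / -32 = 1.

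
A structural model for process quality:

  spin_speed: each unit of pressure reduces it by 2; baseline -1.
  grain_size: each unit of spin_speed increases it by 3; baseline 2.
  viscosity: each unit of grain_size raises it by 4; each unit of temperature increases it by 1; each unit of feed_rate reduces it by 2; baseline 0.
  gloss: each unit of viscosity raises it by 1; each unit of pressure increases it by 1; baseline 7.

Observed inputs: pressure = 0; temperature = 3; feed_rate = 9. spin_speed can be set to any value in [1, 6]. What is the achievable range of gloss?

12 to 72

Intervening on spin_speed fixes its value directly, overriding its dependence on pressure.
Substituting into the viscosity equation gives viscosity = 12*spin_speed - 7.
Substituting into the gloss equation gives gloss = 12*spin_speed.
Linear in spin_speed, so extremes are at the endpoints: spin_speed = 1 gives gloss = 12; spin_speed = 6 gives gloss = 72.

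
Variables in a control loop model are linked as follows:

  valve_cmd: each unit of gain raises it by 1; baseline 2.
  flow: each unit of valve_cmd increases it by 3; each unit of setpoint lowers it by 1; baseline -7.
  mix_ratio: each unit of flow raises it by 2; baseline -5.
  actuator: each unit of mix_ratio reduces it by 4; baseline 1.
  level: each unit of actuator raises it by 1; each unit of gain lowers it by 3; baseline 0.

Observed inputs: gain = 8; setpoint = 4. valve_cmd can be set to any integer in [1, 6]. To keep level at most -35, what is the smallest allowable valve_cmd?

valve_cmd = 5

Intervening on valve_cmd fixes its value directly, overriding its dependence on gain.
Substituting into the flow equation gives flow = 3*valve_cmd - 11.
Substituting into the mix_ratio equation gives mix_ratio = 6*valve_cmd - 27.
actuator becomes -24*valve_cmd + 109.
level becomes -24*valve_cmd + 85.
Require -24*valve_cmd + 85 ≤ -35, so valve_cmd ≥ 5.
The smallest integer in [1, 6] satisfying this is 5.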